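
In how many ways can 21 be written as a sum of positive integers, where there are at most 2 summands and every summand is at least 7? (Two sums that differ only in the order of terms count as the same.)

Enumerating:
21
7+14
8+13
9+12
10+11
That's 5 in total.

5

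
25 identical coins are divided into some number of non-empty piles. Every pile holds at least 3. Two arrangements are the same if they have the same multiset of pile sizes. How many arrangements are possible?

130

There are 130 such partitions.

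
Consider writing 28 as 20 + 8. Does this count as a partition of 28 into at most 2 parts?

Yes

The parts sum to 28, and the condition 'there are at most 2 summands' holds.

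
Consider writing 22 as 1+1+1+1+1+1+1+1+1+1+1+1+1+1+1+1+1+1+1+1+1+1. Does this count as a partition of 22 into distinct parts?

No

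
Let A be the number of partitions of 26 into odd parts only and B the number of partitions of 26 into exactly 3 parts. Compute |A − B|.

Partitions of 26 into odd parts only: 165.
Partitions of 26 into exactly 3 parts: 56.
|165 − 56| = 109.

109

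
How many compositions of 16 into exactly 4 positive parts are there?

By stars and bars with positive parts, the count is C(15,3) = 455.

455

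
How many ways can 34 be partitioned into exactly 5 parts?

Counting exhaustively, 603 partitions satisfy the conditions.

603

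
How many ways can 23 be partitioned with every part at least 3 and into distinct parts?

32

There are too many to list fully; the first 12 (by largest part) are:
23
20, 3
19, 4
18, 5
17, 6
16, 7
16, 4, 3
15, 8
15, 5, 3
14, 9
14, 6, 3
14, 5, 4
…and 20 more, for 32 total.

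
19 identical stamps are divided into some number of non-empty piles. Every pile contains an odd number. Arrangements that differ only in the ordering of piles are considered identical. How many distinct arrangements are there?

A partial list (first 12 by largest part):
19
1+1+17
1+3+15
1+1+1+1+15
1+5+13
3+3+13
1+1+1+3+13
1+1+1+1+1+1+13
1+7+11
3+5+11
1+1+1+5+11
1+1+3+3+11
…and 42 more, for 54 total.

54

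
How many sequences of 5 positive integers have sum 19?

3060

A composition of 19 into 5 positive parts is chosen by placing 4 dividers among the 18 gaps between 19 units: C(18,4) = 3060.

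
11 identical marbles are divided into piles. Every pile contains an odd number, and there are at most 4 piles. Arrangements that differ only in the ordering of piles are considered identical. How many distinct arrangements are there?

5

Enumerating:
11
9 + 1 + 1
7 + 3 + 1
5 + 5 + 1
5 + 3 + 3
Counting gives 5.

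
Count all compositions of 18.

131072

Each of the 17 gaps between 18 units is either a break or not: 2^17 = 131072.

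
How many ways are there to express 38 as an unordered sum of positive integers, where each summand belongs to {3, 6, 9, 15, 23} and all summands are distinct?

2

Listing the qualifying partitions of 38:
23+15
23+9+6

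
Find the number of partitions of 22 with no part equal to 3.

512

There are 512 such partitions.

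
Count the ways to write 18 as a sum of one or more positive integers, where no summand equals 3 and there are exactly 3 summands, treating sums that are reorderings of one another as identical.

20

Listing the qualifying partitions of 18:
1+1+16
1+2+15
2+2+14
1+4+13
1+5+12
2+4+12
1+6+11
2+5+11
1+7+10
2+6+10
4+4+10
1+8+9
2+7+9
4+5+9
2+8+8
4+6+8
5+5+8
4+7+7
5+6+7
6+6+6
Counting gives 20.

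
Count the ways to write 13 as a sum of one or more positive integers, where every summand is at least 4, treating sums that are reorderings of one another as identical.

5

They are:
13
9 + 4
8 + 5
7 + 6
5 + 4 + 4
Counting gives 5.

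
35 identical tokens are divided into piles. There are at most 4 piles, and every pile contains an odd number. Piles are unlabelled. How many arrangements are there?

31

There are too many to list fully; the first 12 (by largest part) are:
35
1, 1, 33
1, 3, 31
1, 5, 29
3, 3, 29
1, 7, 27
3, 5, 27
1, 9, 25
3, 7, 25
5, 5, 25
1, 11, 23
3, 9, 23
…and 19 more, for 31 total.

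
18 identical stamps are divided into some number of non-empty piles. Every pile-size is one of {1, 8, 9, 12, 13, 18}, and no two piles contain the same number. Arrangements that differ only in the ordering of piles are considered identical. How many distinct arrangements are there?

2

Enumerating:
18
9, 8, 1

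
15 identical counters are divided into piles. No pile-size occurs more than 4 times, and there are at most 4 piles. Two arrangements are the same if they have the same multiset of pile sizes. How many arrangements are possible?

There are too many to list fully; the first 12 (by largest part) are:
15
14+1
13+2
13+1+1
12+3
12+2+1
12+1+1+1
11+4
11+3+1
11+2+2
11+2+1+1
10+5
…and 42 more, for 54 total.

54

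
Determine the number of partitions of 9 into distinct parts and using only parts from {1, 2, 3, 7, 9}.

2

The partitions of 9 that satisfy the conditions:
9
2,7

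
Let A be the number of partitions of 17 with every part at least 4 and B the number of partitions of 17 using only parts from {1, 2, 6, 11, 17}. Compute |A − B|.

Partitions of 17 with every part at least 4: 12.
Partitions of 17 using only parts from {1, 2, 6, 11, 17}: 24.
|12 − 24| = 12.

12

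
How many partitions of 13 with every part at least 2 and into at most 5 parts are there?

23

Listing the qualifying partitions of 13:
13
11,2
10,3
9,4
9,2,2
8,5
8,3,2
7,6
7,4,2
7,3,3
7,2,2,2
6,5,2
6,4,3
6,3,2,2
5,5,3
5,4,4
5,4,2,2
5,3,3,2
5,2,2,2,2
4,4,3,2
4,3,3,3
4,3,2,2,2
3,3,3,2,2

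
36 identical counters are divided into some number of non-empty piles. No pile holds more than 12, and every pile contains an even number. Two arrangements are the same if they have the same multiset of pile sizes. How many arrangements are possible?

There are 199 such partitions.

199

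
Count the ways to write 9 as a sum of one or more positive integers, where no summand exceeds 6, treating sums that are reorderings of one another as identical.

26

A partial list (first 12 by largest part):
6, 3
6, 2, 1
6, 1, 1, 1
5, 4
5, 3, 1
5, 2, 2
5, 2, 1, 1
5, 1, 1, 1, 1
4, 4, 1
4, 3, 2
4, 3, 1, 1
4, 2, 2, 1
…and 14 more, for 26 total.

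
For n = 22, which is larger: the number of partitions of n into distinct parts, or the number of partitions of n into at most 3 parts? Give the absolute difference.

37

Partitions of 22 into distinct parts: 89.
Partitions of 22 into at most 3 parts: 52.
|89 − 52| = 37.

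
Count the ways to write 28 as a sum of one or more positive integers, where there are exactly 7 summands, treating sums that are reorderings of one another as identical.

Counting exhaustively, 436 partitions satisfy the conditions.

436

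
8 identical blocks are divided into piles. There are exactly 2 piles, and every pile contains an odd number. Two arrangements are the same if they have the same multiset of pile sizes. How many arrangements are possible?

2

Listing the qualifying partitions of 8:
1, 7
3, 5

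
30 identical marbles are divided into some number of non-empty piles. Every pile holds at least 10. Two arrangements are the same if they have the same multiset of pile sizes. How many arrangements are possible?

8

They are:
30
10, 20
11, 19
12, 18
13, 17
14, 16
15, 15
10, 10, 10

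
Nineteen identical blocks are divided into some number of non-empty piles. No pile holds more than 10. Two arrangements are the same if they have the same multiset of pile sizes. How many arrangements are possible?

423

Counting exhaustively, 423 partitions satisfy the conditions.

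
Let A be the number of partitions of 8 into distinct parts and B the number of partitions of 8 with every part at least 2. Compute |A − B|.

1

Partitions of 8 into distinct parts: 6.
Partitions of 8 with every part at least 2: 7.
|6 − 7| = 1.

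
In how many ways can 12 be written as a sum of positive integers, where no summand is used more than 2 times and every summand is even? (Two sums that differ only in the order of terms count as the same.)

The partitions of 12 that satisfy the conditions:
12
10,2
8,4
8,2,2
6,6
6,4,2
4,4,2,2
That's 7 in total.

7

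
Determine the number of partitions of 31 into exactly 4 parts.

225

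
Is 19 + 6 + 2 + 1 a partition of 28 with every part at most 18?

No

The parts sum to 28, and the condition 'no summand exceeds 18' is violated.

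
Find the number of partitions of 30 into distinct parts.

Counting exhaustively, 296 partitions satisfy the conditions.

296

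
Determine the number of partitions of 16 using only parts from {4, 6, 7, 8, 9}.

5

The partitions of 16 that satisfy the conditions:
7 + 9
8 + 8
4 + 4 + 8
4 + 6 + 6
4 + 4 + 4 + 4
That's 5 in total.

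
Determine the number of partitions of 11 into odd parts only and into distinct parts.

Listing the qualifying partitions of 11:
11
7,3,1

2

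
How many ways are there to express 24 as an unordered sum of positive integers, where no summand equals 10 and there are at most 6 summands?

462

Enumerating by decreasing first part gives 462 partitions in all.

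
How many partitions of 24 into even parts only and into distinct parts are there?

Enumerating:
24
22+2
20+4
18+6
18+4+2
16+8
16+6+2
14+10
14+8+2
14+6+4
12+10+2
12+8+4
12+6+4+2
10+8+6
10+8+4+2

15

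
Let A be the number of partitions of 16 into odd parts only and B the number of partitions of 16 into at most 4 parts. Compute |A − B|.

32

Partitions of 16 into odd parts only: 32.
Partitions of 16 into at most 4 parts: 64.
|32 − 64| = 32.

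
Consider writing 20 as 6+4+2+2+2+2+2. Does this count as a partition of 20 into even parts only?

The parts sum to 20, and the condition 'every summand is even' holds.

Yes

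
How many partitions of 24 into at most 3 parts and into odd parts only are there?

The partitions of 24 that satisfy the conditions:
23 + 1
21 + 3
19 + 5
17 + 7
15 + 9
13 + 11

6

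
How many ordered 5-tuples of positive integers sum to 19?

A composition of 19 into 5 positive parts is chosen by placing 4 dividers among the 18 gaps between 19 units: C(18,4) = 3060.

3060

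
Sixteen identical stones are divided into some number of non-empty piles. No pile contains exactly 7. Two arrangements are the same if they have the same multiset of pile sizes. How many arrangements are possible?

Systematic enumeration (by largest part, then next-largest, …) yields 201.

201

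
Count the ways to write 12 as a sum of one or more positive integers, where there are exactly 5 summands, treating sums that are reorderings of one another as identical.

13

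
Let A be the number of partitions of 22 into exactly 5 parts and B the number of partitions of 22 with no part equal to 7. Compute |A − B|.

Partitions of 22 into exactly 5 parts: 119.
Partitions of 22 with no part equal to 7: 826.
|119 − 826| = 707.

707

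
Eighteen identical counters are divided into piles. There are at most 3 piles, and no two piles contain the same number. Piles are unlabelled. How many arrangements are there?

28

There are too many to list fully; the first 12 (by largest part) are:
18
17, 1
16, 2
15, 3
15, 2, 1
14, 4
14, 3, 1
13, 5
13, 4, 1
13, 3, 2
12, 6
12, 5, 1
…and 16 more, for 28 total.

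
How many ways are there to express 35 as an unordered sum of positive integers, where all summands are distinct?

Enumerating by decreasing first part gives 585 partitions in all.

585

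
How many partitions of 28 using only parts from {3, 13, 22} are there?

The partitions of 28 that satisfy the conditions:
3 + 3 + 22
3 + 3 + 3 + 3 + 3 + 13

2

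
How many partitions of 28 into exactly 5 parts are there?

291

There are 291 such partitions.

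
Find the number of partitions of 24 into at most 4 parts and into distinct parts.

96

There are 96 such partitions.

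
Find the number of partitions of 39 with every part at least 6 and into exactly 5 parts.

23

Enumerating:
15+6+6+6+6
14+7+6+6+6
13+8+6+6+6
13+7+7+6+6
12+9+6+6+6
12+8+7+6+6
12+7+7+7+6
11+10+6+6+6
11+9+7+6+6
11+8+8+6+6
11+8+7+7+6
11+7+7+7+7
10+10+7+6+6
10+9+8+6+6
10+9+7+7+6
10+8+8+7+6
10+8+7+7+7
9+9+9+6+6
9+9+8+7+6
9+9+7+7+7
9+8+8+8+6
9+8+8+7+7
8+8+8+8+7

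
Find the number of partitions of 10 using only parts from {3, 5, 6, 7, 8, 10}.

3

Enumerating:
10
7+3
5+5
That's 3 in total.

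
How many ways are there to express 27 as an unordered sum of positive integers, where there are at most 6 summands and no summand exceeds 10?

319

A full systematic count gives 319.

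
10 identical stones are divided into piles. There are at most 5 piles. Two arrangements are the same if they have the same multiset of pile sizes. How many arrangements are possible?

30

A partial list (first 12 by largest part):
10
9,1
8,2
8,1,1
7,3
7,2,1
7,1,1,1
6,4
6,3,1
6,2,2
6,2,1,1
6,1,1,1,1
…and 18 more, for 30 total.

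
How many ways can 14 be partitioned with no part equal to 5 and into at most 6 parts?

A partial list (first 12 by largest part):
14
13+1
12+2
12+1+1
11+3
11+2+1
11+1+1+1
10+4
10+3+1
10+2+2
10+2+1+1
10+1+1+1+1
…and 55 more, for 67 total.

67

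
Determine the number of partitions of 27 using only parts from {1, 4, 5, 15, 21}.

35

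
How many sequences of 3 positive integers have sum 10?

Place 2 bars in the 9 internal gaps of a row of 10 dots: C(9,2) = 36.

36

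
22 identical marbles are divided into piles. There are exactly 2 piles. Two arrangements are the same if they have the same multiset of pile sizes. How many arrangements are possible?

11

Enumerating:
21 + 1
20 + 2
19 + 3
18 + 4
17 + 5
16 + 6
15 + 7
14 + 8
13 + 9
12 + 10
11 + 11
That's 11 in total.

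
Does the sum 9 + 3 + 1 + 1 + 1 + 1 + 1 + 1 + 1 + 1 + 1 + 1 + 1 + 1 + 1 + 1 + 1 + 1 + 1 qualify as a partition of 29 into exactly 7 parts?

No

The parts sum to 29, and the condition 'there are exactly 7 summands' is violated.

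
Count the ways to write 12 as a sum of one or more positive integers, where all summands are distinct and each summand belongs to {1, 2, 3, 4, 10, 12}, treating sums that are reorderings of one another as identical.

Enumerating:
12
10,2

2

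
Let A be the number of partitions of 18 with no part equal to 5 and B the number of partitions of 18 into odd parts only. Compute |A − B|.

238

Partitions of 18 with no part equal to 5: 284.
Partitions of 18 into odd parts only: 46.
|284 − 46| = 238.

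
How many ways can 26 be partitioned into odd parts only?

165

A full systematic count gives 165.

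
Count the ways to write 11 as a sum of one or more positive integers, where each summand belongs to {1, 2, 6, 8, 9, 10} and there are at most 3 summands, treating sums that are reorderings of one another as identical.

4

The partitions of 11 that satisfy the conditions:
10, 1
9, 2
9, 1, 1
8, 2, 1
Counting gives 4.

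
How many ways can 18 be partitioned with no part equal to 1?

88

There are 88 such partitions.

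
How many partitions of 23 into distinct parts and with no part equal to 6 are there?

Direct enumeration gives 75 partitions.

75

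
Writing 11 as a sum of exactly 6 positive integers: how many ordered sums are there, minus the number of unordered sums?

Compositions: C(10,5) = 252.
Unordered (partitions into 6 parts): 7.
Difference: 252 − 7 = 245.

245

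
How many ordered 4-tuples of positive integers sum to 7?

By stars and bars with positive parts, the count is C(6,3) = 20.

20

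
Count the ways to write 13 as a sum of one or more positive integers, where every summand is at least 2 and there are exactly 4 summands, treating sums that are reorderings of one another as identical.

6

They are:
7, 2, 2, 2
6, 3, 2, 2
5, 4, 2, 2
5, 3, 3, 2
4, 4, 3, 2
4, 3, 3, 3
That's 6 in total.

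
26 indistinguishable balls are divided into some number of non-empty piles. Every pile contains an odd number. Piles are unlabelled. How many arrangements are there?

Direct enumeration gives 165 partitions.

165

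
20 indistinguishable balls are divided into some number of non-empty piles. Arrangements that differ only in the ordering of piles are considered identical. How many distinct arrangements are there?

There are 627 such partitions.

627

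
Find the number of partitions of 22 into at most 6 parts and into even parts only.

44

A partial list (first 12 by largest part):
22
20, 2
18, 4
18, 2, 2
16, 6
16, 4, 2
16, 2, 2, 2
14, 8
14, 6, 2
14, 4, 4
14, 4, 2, 2
14, 2, 2, 2, 2
…and 32 more, for 44 total.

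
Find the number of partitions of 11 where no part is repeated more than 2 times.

A partial list (first 12 by largest part):
11
10, 1
9, 2
9, 1, 1
8, 3
8, 2, 1
7, 4
7, 3, 1
7, 2, 2
7, 2, 1, 1
6, 5
6, 4, 1
…and 15 more, for 27 total.

27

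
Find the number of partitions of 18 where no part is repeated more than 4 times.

262

There are 262 such partitions.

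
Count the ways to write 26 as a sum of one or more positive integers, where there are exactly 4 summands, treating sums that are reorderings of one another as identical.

136

Direct enumeration gives 136 partitions.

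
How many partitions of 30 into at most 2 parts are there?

16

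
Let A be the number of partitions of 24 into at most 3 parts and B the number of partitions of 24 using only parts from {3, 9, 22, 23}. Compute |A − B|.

58

Partitions of 24 into at most 3 parts: 61.
Partitions of 24 using only parts from {3, 9, 22, 23}: 3.
|61 − 3| = 58.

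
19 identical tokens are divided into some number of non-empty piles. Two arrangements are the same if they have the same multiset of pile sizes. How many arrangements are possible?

There are 490 such partitions.

490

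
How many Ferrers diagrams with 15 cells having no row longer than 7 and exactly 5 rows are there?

23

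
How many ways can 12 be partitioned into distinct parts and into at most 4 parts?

15

The partitions of 12 that satisfy the conditions:
12
1 + 11
2 + 10
3 + 9
1 + 2 + 9
4 + 8
1 + 3 + 8
5 + 7
1 + 4 + 7
2 + 3 + 7
1 + 5 + 6
2 + 4 + 6
1 + 2 + 3 + 6
3 + 4 + 5
1 + 2 + 4 + 5
That's 15 in total.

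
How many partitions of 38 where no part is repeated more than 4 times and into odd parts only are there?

344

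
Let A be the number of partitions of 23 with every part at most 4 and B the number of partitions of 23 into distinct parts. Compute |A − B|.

46

Partitions of 23 with every part at most 4: 150.
Partitions of 23 into distinct parts: 104.
|150 − 104| = 46.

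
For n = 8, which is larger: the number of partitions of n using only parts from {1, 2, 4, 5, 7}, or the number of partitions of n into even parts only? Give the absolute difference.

7

Partitions of 8 using only parts from {1, 2, 4, 5, 7}: 12.
Partitions of 8 into even parts only: 5.
|12 − 5| = 7.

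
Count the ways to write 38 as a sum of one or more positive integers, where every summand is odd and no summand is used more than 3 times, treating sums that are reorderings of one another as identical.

248

A full systematic count gives 248.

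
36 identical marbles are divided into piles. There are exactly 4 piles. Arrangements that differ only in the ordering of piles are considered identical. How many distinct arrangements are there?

351

Systematic enumeration (by largest part, then next-largest, …) yields 351.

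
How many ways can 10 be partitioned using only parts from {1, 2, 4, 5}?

17

They are:
5+5
5+4+1
5+2+2+1
5+2+1+1+1
5+1+1+1+1+1
4+4+2
4+4+1+1
4+2+2+2
4+2+2+1+1
4+2+1+1+1+1
4+1+1+1+1+1+1
2+2+2+2+2
2+2+2+2+1+1
2+2+2+1+1+1+1
2+2+1+1+1+1+1+1
2+1+1+1+1+1+1+1+1
1+1+1+1+1+1+1+1+1+1
That's 17 in total.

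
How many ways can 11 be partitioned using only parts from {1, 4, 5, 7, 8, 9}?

10

They are:
1+1+9
1+1+1+8
4+7
1+1+1+1+7
1+5+5
1+1+4+5
1+1+1+1+1+1+5
1+1+1+4+4
1+1+1+1+1+1+1+4
1+1+1+1+1+1+1+1+1+1+1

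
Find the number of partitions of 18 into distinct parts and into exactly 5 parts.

3

Listing the qualifying partitions of 18:
8+4+3+2+1
7+5+3+2+1
6+5+4+2+1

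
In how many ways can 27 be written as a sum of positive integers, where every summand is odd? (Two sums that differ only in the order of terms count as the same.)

192

There are 192 such partitions.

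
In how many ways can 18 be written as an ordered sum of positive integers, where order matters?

131072

The number of compositions of n is 2^(n−1); here 2^17 = 131072.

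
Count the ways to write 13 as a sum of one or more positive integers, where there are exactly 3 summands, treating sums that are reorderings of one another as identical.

14

The partitions of 13 that satisfy the conditions:
1+1+11
1+2+10
1+3+9
2+2+9
1+4+8
2+3+8
1+5+7
2+4+7
3+3+7
1+6+6
2+5+6
3+4+6
3+5+5
4+4+5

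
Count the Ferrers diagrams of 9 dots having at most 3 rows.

12

Listing the qualifying partitions of 9:
9
8 + 1
7 + 2
7 + 1 + 1
6 + 3
6 + 2 + 1
5 + 4
5 + 3 + 1
5 + 2 + 2
4 + 4 + 1
4 + 3 + 2
3 + 3 + 3
Counting gives 12.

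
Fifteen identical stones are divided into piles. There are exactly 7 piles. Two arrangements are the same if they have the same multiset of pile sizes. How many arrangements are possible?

21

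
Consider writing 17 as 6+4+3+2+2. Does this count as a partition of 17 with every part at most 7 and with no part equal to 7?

The parts sum to 17, and the condition 'no summand exceeds 7' holds; the condition 'no summand equals 7' holds.

Yes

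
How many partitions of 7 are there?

Enumerating:
7
6,1
5,2
5,1,1
4,3
4,2,1
4,1,1,1
3,3,1
3,2,2
3,2,1,1
3,1,1,1,1
2,2,2,1
2,2,1,1,1
2,1,1,1,1,1
1,1,1,1,1,1,1
Counting gives 15.

15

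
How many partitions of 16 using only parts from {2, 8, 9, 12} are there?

Listing the qualifying partitions of 16:
12+2+2
8+8
8+2+2+2+2
2+2+2+2+2+2+2+2
Counting gives 4.

4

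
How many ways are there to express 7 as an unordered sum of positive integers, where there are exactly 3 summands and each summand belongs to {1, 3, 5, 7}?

2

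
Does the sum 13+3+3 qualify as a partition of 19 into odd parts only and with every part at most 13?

The parts sum to 19, and the condition 'every summand is odd' holds; the condition 'no summand exceeds 13' holds.

Yes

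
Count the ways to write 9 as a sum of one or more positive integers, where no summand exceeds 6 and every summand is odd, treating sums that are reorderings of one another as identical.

6

The partitions of 9 that satisfy the conditions:
5, 3, 1
5, 1, 1, 1, 1
3, 3, 3
3, 3, 1, 1, 1
3, 1, 1, 1, 1, 1, 1
1, 1, 1, 1, 1, 1, 1, 1, 1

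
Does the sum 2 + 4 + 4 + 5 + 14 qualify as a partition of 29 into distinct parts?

The parts sum to 29, and the condition 'all summands are distinct' is violated.

No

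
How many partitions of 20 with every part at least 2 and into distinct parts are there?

There are too many to list fully; the first 12 (by largest part) are:
20
18, 2
17, 3
16, 4
15, 5
15, 3, 2
14, 6
14, 4, 2
13, 7
13, 5, 2
13, 4, 3
12, 8
…and 23 more, for 35 total.

35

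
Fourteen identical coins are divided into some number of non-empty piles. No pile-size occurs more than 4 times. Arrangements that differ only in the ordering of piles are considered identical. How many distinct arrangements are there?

100

Enumerating by decreasing first part gives 100 partitions in all.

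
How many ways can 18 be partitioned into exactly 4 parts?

47

There are too many to list fully; the first 12 (by largest part) are:
15,1,1,1
14,2,1,1
13,3,1,1
13,2,2,1
12,4,1,1
12,3,2,1
12,2,2,2
11,5,1,1
11,4,2,1
11,3,3,1
11,3,2,2
10,6,1,1
…and 35 more, for 47 total.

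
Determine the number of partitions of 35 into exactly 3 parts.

There are 102 such partitions.

102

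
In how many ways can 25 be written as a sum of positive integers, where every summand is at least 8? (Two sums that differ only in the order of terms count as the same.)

They are:
25
17+8
16+9
15+10
14+11
13+12
9+8+8
Counting gives 7.

7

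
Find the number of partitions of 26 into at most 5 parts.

427

Direct enumeration gives 427 partitions.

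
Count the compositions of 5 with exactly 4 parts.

By stars and bars with positive parts, the count is C(4,3) = 4.

4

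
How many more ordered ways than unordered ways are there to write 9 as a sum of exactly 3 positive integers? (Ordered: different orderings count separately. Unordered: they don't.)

21

Compositions: C(8,2) = 28.
Partitions of 9 into exactly 3 parts: 7.
Difference: 28 − 7 = 21.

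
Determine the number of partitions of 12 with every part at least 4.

The partitions of 12 that satisfy the conditions:
12
8 + 4
7 + 5
6 + 6
4 + 4 + 4

5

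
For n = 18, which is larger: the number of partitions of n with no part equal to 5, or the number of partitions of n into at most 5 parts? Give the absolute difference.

143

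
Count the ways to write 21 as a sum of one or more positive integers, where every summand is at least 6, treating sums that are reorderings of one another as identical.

9

The partitions of 21 that satisfy the conditions:
21
15,6
14,7
13,8
12,9
11,10
9,6,6
8,7,6
7,7,7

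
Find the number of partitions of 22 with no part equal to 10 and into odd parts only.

89

Enumerating by decreasing first part gives 89 partitions in all.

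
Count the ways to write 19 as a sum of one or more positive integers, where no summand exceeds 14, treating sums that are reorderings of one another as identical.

478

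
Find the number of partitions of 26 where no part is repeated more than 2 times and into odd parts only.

A partial list (first 12 by largest part):
25,1
23,3
21,5
21,3,1,1
19,7
19,5,1,1
19,3,3,1
17,9
17,7,1,1
17,5,3,1
15,11
15,9,1,1
…and 26 more, for 38 total.

38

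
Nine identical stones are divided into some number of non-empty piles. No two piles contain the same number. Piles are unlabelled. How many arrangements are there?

The partitions of 9 that satisfy the conditions:
9
8, 1
7, 2
6, 3
6, 2, 1
5, 4
5, 3, 1
4, 3, 2

8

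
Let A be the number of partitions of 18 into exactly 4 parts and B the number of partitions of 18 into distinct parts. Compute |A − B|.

Partitions of 18 into exactly 4 parts: 47.
Partitions of 18 into distinct parts: 46.
|47 − 46| = 1.

1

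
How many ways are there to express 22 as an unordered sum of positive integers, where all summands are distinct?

89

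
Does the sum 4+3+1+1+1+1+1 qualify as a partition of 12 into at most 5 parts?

No

The parts sum to 12, and the condition 'there are at most 5 summands' is violated.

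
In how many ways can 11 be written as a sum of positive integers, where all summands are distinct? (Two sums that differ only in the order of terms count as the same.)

12

Enumerating:
11
10, 1
9, 2
8, 3
8, 2, 1
7, 4
7, 3, 1
6, 5
6, 4, 1
6, 3, 2
5, 4, 2
5, 3, 2, 1
That's 12 in total.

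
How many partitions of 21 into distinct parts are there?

76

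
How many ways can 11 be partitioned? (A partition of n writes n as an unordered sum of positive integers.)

There are too many to list fully; the first 12 (by largest part) are:
11
10 + 1
9 + 2
9 + 1 + 1
8 + 3
8 + 2 + 1
8 + 1 + 1 + 1
7 + 4
7 + 3 + 1
7 + 2 + 2
7 + 2 + 1 + 1
7 + 1 + 1 + 1 + 1
…and 44 more, for 56 total.

56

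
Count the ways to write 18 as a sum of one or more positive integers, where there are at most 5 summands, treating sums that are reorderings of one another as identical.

Direct enumeration gives 141 partitions.

141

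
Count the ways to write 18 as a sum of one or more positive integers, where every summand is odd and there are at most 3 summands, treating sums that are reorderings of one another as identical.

5

Enumerating:
1,17
3,15
5,13
7,11
9,9
Counting gives 5.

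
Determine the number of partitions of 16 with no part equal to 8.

209

There are 209 such partitions.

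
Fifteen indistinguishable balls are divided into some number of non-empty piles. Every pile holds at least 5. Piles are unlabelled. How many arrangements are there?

They are:
15
10 + 5
9 + 6
8 + 7
5 + 5 + 5

5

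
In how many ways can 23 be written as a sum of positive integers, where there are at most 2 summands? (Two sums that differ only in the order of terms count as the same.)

12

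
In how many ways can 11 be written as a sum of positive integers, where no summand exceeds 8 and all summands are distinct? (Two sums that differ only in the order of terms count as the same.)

The partitions of 11 that satisfy the conditions:
8, 3
8, 2, 1
7, 4
7, 3, 1
6, 5
6, 4, 1
6, 3, 2
5, 4, 2
5, 3, 2, 1
That's 9 in total.

9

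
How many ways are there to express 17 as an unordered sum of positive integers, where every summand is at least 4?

12

The partitions of 17 that satisfy the conditions:
17
13 + 4
12 + 5
11 + 6
10 + 7
9 + 8
9 + 4 + 4
8 + 5 + 4
7 + 6 + 4
7 + 5 + 5
6 + 6 + 5
5 + 4 + 4 + 4
That's 12 in total.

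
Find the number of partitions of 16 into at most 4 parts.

64

A partial list (first 12 by largest part):
16
1, 15
2, 14
1, 1, 14
3, 13
1, 2, 13
1, 1, 1, 13
4, 12
1, 3, 12
2, 2, 12
1, 1, 2, 12
5, 11
…and 52 more, for 64 total.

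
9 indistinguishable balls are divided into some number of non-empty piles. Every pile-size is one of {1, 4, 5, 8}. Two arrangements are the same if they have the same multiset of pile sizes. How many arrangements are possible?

Listing the qualifying partitions of 9:
1+8
4+5
1+1+1+1+5
1+4+4
1+1+1+1+1+4
1+1+1+1+1+1+1+1+1

6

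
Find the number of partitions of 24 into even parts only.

77

Counting exhaustively, 77 partitions satisfy the conditions.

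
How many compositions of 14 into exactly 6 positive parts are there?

Place 5 bars in the 13 internal gaps of a row of 14 dots: C(13,5) = 1287.

1287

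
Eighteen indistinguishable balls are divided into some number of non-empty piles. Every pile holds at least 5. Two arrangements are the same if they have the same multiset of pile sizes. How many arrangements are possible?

Listing the qualifying partitions of 18:
18
5,13
6,12
7,11
8,10
9,9
5,5,8
5,6,7
6,6,6
That's 9 in total.

9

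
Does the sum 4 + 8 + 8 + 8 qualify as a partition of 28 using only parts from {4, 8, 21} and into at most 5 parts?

The parts sum to 28, and the condition 'each summand belongs to {4, 8, 21}' holds; the condition 'there are at most 5 summands' holds.

Yes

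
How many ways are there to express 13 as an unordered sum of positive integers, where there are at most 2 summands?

7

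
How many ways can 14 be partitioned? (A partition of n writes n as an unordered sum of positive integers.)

135

There are 135 such partitions.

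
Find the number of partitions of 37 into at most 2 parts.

The partitions of 37 that satisfy the conditions:
37
36,1
35,2
34,3
33,4
32,5
31,6
30,7
29,8
28,9
27,10
26,11
25,12
24,13
23,14
22,15
21,16
20,17
19,18
Counting gives 19.

19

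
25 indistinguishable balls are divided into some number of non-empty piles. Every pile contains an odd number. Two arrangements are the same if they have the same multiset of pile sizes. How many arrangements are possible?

142

Counting exhaustively, 142 partitions satisfy the conditions.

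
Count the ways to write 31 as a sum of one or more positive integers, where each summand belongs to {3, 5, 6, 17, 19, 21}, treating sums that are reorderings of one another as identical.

The partitions of 31 that satisfy the conditions:
21+5+5
19+6+6
19+6+3+3
19+3+3+3+3
17+6+5+3
17+5+3+3+3
6+6+6+5+5+3
6+6+5+5+3+3+3
6+5+5+5+5+5
6+5+5+3+3+3+3+3
5+5+5+5+5+3+3
5+5+3+3+3+3+3+3+3

12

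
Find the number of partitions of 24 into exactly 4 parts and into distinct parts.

A partial list (first 12 by largest part):
1, 2, 3, 18
1, 2, 4, 17
1, 2, 5, 16
1, 3, 4, 16
1, 2, 6, 15
1, 3, 5, 15
2, 3, 4, 15
1, 2, 7, 14
1, 3, 6, 14
1, 4, 5, 14
2, 3, 5, 14
1, 2, 8, 13
…and 35 more, for 47 total.

47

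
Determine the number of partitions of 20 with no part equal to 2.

A full systematic count gives 242.

242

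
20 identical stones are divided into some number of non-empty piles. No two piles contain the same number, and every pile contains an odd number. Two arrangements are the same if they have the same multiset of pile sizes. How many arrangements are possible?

7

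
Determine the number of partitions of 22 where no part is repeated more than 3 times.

484

There are 484 such partitions.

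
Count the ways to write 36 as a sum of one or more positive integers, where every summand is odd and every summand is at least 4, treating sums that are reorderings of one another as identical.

Listing the qualifying partitions of 36:
31,5
29,7
27,9
25,11
23,13
21,15
21,5,5,5
19,17
19,7,5,5
17,9,5,5
17,7,7,5
15,11,5,5
15,9,7,5
15,7,7,7
13,13,5,5
13,11,7,5
13,9,9,5
13,9,7,7
11,11,9,5
11,11,7,7
11,9,9,7
11,5,5,5,5,5
9,9,9,9
9,7,5,5,5,5
7,7,7,5,5,5

25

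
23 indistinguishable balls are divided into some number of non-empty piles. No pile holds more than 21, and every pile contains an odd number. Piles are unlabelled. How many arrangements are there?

103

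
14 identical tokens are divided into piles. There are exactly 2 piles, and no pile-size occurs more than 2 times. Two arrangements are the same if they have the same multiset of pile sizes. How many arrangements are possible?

7

The partitions of 14 that satisfy the conditions:
13+1
12+2
11+3
10+4
9+5
8+6
7+7
That's 7 in total.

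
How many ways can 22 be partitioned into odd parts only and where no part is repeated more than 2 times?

Listing the qualifying partitions of 22:
21,1
19,3
17,5
17,3,1,1
15,7
15,5,1,1
15,3,3,1
13,9
13,7,1,1
13,5,3,1
11,11
11,9,1,1
11,7,3,1
11,5,5,1
11,5,3,3
9,9,3,1
9,7,5,1
9,7,3,3
9,5,5,3
9,5,3,3,1,1
7,7,5,3
7,7,3,3,1,1
7,5,5,3,1,1
Counting gives 23.

23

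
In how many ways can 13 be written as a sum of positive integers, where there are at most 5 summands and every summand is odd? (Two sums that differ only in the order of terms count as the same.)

They are:
13
11+1+1
9+3+1
9+1+1+1+1
7+5+1
7+3+3
7+3+1+1+1
5+5+3
5+5+1+1+1
5+3+3+1+1
3+3+3+3+1

11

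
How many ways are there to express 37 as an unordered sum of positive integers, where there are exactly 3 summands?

114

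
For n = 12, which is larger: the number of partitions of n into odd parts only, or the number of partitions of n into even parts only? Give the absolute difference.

Partitions of 12 into odd parts only: 15.
Partitions of 12 into even parts only: 11.
|15 − 11| = 4.

4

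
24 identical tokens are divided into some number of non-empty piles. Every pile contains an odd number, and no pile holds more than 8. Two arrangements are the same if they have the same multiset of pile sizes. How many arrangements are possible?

51

A partial list (first 12 by largest part):
3+7+7+7
1+1+1+7+7+7
5+5+7+7
1+1+3+5+7+7
1+1+1+1+1+5+7+7
1+3+3+3+7+7
1+1+1+1+3+3+7+7
1+1+1+1+1+1+1+3+7+7
1+1+1+1+1+1+1+1+1+1+7+7
1+1+5+5+5+7
1+3+3+5+5+7
1+1+1+1+3+5+5+7
…and 39 more, for 51 total.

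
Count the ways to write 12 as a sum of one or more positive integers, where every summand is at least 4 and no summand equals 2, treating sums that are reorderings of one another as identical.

5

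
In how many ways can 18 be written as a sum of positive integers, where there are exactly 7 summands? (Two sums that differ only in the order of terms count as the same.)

49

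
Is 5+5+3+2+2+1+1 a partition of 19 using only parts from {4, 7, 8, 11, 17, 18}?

The parts sum to 19, and the condition 'each summand belongs to {4, 7, 8, 11, 17, 18}' is violated.

No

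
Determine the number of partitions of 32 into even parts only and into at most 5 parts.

Direct enumeration gives 101 partitions.

101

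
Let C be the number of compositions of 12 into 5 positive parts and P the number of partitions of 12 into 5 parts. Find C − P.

317

Compositions: C(11,4) = 330.
Unordered (partitions into 5 parts): 13.
Difference: 330 − 13 = 317.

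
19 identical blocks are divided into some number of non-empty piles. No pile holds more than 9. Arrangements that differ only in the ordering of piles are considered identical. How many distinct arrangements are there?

393

There are 393 such partitions.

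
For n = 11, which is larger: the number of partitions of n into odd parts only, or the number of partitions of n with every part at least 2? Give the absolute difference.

Partitions of 11 into odd parts only: 12.
Partitions of 11 with every part at least 2: 14.
|12 − 14| = 2.

2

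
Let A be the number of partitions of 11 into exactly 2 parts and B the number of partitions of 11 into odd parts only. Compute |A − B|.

7

Partitions of 11 into exactly 2 parts: 5.
Partitions of 11 into odd parts only: 12.
|5 − 12| = 7.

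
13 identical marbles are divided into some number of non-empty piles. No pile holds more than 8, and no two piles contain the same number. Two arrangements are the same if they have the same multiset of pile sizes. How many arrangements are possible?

The partitions of 13 that satisfy the conditions:
8,5
8,4,1
8,3,2
7,6
7,5,1
7,4,2
7,3,2,1
6,5,2
6,4,3
6,4,2,1
5,4,3,1
Counting gives 11.

11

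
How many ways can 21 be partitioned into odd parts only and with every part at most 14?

A partial list (first 12 by largest part):
13 + 7 + 1
13 + 5 + 3
13 + 5 + 1 + 1 + 1
13 + 3 + 3 + 1 + 1
13 + 3 + 1 + 1 + 1 + 1 + 1
13 + 1 + 1 + 1 + 1 + 1 + 1 + 1 + 1
11 + 9 + 1
11 + 7 + 3
11 + 7 + 1 + 1 + 1
11 + 5 + 5
11 + 5 + 3 + 1 + 1
11 + 5 + 1 + 1 + 1 + 1 + 1
…and 56 more, for 68 total.

68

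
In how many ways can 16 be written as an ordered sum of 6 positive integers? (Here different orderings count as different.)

Place 5 bars in the 15 internal gaps of a row of 16 dots: C(15,5) = 3003.

3003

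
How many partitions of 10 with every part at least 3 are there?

Enumerating:
10
7+3
6+4
5+5
4+3+3
Counting gives 5.

5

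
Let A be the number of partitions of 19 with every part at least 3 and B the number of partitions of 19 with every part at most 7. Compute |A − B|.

261

Partitions of 19 with every part at least 3: 39.
Partitions of 19 with every part at most 7: 300.
|39 − 300| = 261.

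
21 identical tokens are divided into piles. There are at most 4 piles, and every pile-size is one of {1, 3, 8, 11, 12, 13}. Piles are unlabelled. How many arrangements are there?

4

The partitions of 21 that satisfy the conditions:
13, 8
12, 8, 1
12, 3, 3, 3
11, 8, 1, 1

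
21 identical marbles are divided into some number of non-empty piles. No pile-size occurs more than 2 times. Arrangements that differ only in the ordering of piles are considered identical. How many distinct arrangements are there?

243

Enumerating by decreasing first part gives 243 partitions in all.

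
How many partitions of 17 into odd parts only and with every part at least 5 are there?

Listing the qualifying partitions of 17:
17
7+5+5
Counting gives 2.

2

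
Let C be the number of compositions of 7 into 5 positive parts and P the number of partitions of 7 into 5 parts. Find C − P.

13

Compositions: C(6,4) = 15.
Unordered (partitions into 5 parts): 2.
Difference: 15 − 2 = 13.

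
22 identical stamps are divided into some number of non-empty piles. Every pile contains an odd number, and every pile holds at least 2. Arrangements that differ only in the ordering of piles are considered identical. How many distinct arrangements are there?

13

Listing the qualifying partitions of 22:
19+3
17+5
15+7
13+9
13+3+3+3
11+11
11+5+3+3
9+7+3+3
9+5+5+3
7+7+5+3
7+5+5+5
7+3+3+3+3+3
5+5+3+3+3+3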